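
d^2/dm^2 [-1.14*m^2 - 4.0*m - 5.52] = -2.28000000000000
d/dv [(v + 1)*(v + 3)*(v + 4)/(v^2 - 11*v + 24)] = (v^4 - 22*v^3 - 35*v^2 + 360*v + 588)/(v^4 - 22*v^3 + 169*v^2 - 528*v + 576)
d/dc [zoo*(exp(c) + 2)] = zoo*exp(c)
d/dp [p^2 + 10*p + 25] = 2*p + 10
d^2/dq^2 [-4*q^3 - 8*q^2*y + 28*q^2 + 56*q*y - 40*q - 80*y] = -24*q - 16*y + 56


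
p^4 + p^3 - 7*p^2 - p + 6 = (p - 2)*(p - 1)*(p + 1)*(p + 3)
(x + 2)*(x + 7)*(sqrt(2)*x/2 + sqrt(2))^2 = x^4/2 + 13*x^3/2 + 27*x^2 + 46*x + 28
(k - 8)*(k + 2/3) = k^2 - 22*k/3 - 16/3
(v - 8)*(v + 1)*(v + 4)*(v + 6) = v^4 + 3*v^3 - 54*v^2 - 248*v - 192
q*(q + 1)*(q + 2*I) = q^3 + q^2 + 2*I*q^2 + 2*I*q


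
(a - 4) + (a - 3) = 2*a - 7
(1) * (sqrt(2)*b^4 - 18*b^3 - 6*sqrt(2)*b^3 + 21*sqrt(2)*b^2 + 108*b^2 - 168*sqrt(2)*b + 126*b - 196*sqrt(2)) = sqrt(2)*b^4 - 18*b^3 - 6*sqrt(2)*b^3 + 21*sqrt(2)*b^2 + 108*b^2 - 168*sqrt(2)*b + 126*b - 196*sqrt(2)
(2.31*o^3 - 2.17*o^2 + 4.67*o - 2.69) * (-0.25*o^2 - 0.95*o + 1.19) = -0.5775*o^5 - 1.652*o^4 + 3.6429*o^3 - 6.3463*o^2 + 8.1128*o - 3.2011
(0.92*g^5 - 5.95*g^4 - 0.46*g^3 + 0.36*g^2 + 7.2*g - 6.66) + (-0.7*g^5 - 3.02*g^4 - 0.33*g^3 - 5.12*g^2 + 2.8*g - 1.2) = 0.22*g^5 - 8.97*g^4 - 0.79*g^3 - 4.76*g^2 + 10.0*g - 7.86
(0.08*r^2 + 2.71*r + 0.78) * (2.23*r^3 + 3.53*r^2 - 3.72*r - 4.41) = 0.1784*r^5 + 6.3257*r^4 + 11.0081*r^3 - 7.6806*r^2 - 14.8527*r - 3.4398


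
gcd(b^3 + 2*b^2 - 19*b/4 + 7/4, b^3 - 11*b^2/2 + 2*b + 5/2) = b - 1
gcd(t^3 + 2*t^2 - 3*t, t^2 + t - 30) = 1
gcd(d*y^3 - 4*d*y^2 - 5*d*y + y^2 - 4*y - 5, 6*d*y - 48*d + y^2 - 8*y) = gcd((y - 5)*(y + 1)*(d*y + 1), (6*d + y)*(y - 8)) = 1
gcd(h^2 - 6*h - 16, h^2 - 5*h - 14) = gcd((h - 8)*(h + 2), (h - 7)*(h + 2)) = h + 2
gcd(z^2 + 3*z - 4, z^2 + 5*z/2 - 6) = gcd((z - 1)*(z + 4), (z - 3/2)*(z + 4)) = z + 4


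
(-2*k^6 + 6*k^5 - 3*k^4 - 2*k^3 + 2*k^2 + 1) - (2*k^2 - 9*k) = -2*k^6 + 6*k^5 - 3*k^4 - 2*k^3 + 9*k + 1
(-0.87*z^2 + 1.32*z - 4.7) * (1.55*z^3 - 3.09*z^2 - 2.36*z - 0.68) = -1.3485*z^5 + 4.7343*z^4 - 9.3106*z^3 + 11.9994*z^2 + 10.1944*z + 3.196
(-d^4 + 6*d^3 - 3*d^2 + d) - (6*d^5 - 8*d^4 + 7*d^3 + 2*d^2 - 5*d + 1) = -6*d^5 + 7*d^4 - d^3 - 5*d^2 + 6*d - 1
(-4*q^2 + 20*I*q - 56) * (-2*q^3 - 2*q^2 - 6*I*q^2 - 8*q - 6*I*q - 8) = 8*q^5 + 8*q^4 - 16*I*q^4 + 264*q^3 - 16*I*q^3 + 264*q^2 + 176*I*q^2 + 448*q + 176*I*q + 448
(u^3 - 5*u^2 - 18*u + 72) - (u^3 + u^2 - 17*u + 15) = -6*u^2 - u + 57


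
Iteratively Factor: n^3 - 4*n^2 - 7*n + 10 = (n - 5)*(n^2 + n - 2) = (n - 5)*(n + 2)*(n - 1)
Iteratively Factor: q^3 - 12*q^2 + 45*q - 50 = (q - 5)*(q^2 - 7*q + 10) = (q - 5)*(q - 2)*(q - 5)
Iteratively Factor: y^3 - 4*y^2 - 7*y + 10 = (y - 1)*(y^2 - 3*y - 10) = (y - 1)*(y + 2)*(y - 5)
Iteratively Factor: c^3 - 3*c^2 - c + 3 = (c - 1)*(c^2 - 2*c - 3) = (c - 1)*(c + 1)*(c - 3)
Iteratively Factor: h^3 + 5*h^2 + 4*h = (h + 1)*(h^2 + 4*h) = h*(h + 1)*(h + 4)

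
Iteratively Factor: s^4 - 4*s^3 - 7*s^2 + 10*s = (s - 5)*(s^3 + s^2 - 2*s) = s*(s - 5)*(s^2 + s - 2) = s*(s - 5)*(s + 2)*(s - 1)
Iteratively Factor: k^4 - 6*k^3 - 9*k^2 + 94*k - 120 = (k - 3)*(k^3 - 3*k^2 - 18*k + 40) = (k - 3)*(k - 2)*(k^2 - k - 20) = (k - 3)*(k - 2)*(k + 4)*(k - 5)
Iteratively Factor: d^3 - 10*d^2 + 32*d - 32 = (d - 4)*(d^2 - 6*d + 8) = (d - 4)^2*(d - 2)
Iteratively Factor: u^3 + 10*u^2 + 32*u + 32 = (u + 4)*(u^2 + 6*u + 8) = (u + 4)^2*(u + 2)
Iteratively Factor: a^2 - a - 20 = (a - 5)*(a + 4)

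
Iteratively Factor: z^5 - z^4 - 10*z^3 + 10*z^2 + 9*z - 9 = (z - 1)*(z^4 - 10*z^2 + 9) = (z - 1)^2*(z^3 + z^2 - 9*z - 9) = (z - 1)^2*(z + 1)*(z^2 - 9) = (z - 3)*(z - 1)^2*(z + 1)*(z + 3)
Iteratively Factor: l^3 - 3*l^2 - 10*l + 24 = (l - 4)*(l^2 + l - 6) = (l - 4)*(l + 3)*(l - 2)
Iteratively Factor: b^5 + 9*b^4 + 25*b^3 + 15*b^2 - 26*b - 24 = (b + 2)*(b^4 + 7*b^3 + 11*b^2 - 7*b - 12) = (b + 1)*(b + 2)*(b^3 + 6*b^2 + 5*b - 12) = (b + 1)*(b + 2)*(b + 3)*(b^2 + 3*b - 4) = (b - 1)*(b + 1)*(b + 2)*(b + 3)*(b + 4)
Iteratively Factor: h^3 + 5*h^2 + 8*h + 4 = (h + 1)*(h^2 + 4*h + 4) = (h + 1)*(h + 2)*(h + 2)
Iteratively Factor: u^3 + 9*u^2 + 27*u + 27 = (u + 3)*(u^2 + 6*u + 9) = (u + 3)^2*(u + 3)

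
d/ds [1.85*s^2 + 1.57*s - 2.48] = 3.7*s + 1.57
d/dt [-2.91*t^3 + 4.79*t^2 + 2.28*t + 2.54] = -8.73*t^2 + 9.58*t + 2.28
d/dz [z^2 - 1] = 2*z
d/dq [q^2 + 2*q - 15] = 2*q + 2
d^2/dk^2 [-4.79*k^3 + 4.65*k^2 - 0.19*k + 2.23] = 9.3 - 28.74*k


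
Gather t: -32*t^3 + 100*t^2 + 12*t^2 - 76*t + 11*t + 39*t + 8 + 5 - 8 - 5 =-32*t^3 + 112*t^2 - 26*t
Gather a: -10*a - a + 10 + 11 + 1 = 22 - 11*a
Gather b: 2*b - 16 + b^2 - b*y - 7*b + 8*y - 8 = b^2 + b*(-y - 5) + 8*y - 24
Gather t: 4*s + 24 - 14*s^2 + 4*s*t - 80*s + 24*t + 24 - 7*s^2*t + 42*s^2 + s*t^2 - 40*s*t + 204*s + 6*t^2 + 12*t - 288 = 28*s^2 + 128*s + t^2*(s + 6) + t*(-7*s^2 - 36*s + 36) - 240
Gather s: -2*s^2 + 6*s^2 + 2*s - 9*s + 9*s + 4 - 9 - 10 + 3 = 4*s^2 + 2*s - 12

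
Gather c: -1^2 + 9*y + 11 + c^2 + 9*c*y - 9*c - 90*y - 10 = c^2 + c*(9*y - 9) - 81*y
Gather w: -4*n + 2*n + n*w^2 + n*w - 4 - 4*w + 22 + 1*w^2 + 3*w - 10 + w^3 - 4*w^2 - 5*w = -2*n + w^3 + w^2*(n - 3) + w*(n - 6) + 8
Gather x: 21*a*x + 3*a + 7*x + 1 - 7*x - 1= 21*a*x + 3*a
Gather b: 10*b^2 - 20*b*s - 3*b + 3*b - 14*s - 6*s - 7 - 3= 10*b^2 - 20*b*s - 20*s - 10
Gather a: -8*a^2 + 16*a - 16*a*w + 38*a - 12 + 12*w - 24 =-8*a^2 + a*(54 - 16*w) + 12*w - 36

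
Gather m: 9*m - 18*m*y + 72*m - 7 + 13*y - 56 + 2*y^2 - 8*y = m*(81 - 18*y) + 2*y^2 + 5*y - 63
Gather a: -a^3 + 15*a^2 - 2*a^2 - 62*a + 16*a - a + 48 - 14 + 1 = -a^3 + 13*a^2 - 47*a + 35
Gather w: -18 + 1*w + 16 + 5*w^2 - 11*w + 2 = 5*w^2 - 10*w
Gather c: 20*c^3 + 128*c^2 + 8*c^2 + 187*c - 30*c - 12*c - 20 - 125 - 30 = 20*c^3 + 136*c^2 + 145*c - 175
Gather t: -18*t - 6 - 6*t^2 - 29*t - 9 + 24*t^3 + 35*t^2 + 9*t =24*t^3 + 29*t^2 - 38*t - 15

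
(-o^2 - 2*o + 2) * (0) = 0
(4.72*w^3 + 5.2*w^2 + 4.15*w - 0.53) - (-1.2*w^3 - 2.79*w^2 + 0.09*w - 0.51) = 5.92*w^3 + 7.99*w^2 + 4.06*w - 0.02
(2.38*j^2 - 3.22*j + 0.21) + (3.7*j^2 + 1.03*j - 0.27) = 6.08*j^2 - 2.19*j - 0.06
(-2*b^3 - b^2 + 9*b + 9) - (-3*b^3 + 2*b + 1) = b^3 - b^2 + 7*b + 8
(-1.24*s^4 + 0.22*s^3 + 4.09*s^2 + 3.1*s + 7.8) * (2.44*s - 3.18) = -3.0256*s^5 + 4.48*s^4 + 9.28*s^3 - 5.4422*s^2 + 9.174*s - 24.804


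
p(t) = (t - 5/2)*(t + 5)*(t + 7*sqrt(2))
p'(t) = (t - 5/2)*(t + 5) + (t - 5/2)*(t + 7*sqrt(2)) + (t + 5)*(t + 7*sqrt(2)) = 3*t^2 + 5*t + 14*sqrt(2)*t - 25/2 + 35*sqrt(2)/2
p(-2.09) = -104.31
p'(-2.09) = -26.48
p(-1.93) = -108.39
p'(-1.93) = -24.44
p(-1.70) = -113.64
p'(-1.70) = -21.24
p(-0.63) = -126.79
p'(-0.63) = -2.18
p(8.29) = 1399.67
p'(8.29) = 424.00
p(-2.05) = -105.36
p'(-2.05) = -25.98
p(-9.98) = -5.00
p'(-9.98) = 63.56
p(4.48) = 269.91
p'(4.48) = 183.56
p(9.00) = 1719.85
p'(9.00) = 478.44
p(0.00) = -123.74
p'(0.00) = 12.25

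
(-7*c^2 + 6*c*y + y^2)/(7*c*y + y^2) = (-c + y)/y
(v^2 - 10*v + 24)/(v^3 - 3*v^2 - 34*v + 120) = (v - 6)/(v^2 + v - 30)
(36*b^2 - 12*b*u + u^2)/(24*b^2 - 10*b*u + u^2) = (-6*b + u)/(-4*b + u)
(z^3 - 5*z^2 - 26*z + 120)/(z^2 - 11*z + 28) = (z^2 - z - 30)/(z - 7)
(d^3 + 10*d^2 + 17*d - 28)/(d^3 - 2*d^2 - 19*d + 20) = (d + 7)/(d - 5)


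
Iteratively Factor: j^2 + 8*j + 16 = (j + 4)*(j + 4)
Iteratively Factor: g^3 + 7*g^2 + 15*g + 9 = (g + 3)*(g^2 + 4*g + 3) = (g + 3)^2*(g + 1)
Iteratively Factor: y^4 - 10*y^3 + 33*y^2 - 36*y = (y)*(y^3 - 10*y^2 + 33*y - 36) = y*(y - 4)*(y^2 - 6*y + 9) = y*(y - 4)*(y - 3)*(y - 3)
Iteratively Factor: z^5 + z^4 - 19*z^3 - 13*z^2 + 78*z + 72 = (z - 3)*(z^4 + 4*z^3 - 7*z^2 - 34*z - 24) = (z - 3)*(z + 1)*(z^3 + 3*z^2 - 10*z - 24) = (z - 3)^2*(z + 1)*(z^2 + 6*z + 8) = (z - 3)^2*(z + 1)*(z + 2)*(z + 4)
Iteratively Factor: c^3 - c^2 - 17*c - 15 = (c - 5)*(c^2 + 4*c + 3) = (c - 5)*(c + 3)*(c + 1)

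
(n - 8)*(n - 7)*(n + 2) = n^3 - 13*n^2 + 26*n + 112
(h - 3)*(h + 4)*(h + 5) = h^3 + 6*h^2 - 7*h - 60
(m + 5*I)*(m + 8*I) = m^2 + 13*I*m - 40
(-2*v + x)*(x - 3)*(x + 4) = -2*v*x^2 - 2*v*x + 24*v + x^3 + x^2 - 12*x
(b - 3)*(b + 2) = b^2 - b - 6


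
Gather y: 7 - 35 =-28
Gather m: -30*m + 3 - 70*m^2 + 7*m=-70*m^2 - 23*m + 3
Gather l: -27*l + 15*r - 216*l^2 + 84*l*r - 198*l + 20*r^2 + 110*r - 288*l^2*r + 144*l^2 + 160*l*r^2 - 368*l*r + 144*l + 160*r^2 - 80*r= l^2*(-288*r - 72) + l*(160*r^2 - 284*r - 81) + 180*r^2 + 45*r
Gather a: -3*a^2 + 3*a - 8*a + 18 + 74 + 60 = -3*a^2 - 5*a + 152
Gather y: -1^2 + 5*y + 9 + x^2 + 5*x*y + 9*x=x^2 + 9*x + y*(5*x + 5) + 8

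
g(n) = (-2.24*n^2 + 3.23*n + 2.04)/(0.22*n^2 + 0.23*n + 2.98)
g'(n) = (3.23 - 4.48*n)/(0.22*n^2 + 0.23*n + 2.98) + (-0.44*n - 0.23)*(-2.24*n^2 + 3.23*n + 2.04)/(0.22*n^2 + 0.23*n + 2.98)^2 = (-1.2258*n^2 - 14.248*n + 9.1562)/(0.0484*n^4 + 0.1012*n^3 + 1.3641*n^2 + 1.3708*n + 8.8804)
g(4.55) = -3.45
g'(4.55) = -1.10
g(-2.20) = -4.50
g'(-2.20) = 2.76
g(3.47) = -2.14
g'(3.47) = -1.33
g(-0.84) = -0.77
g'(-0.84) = 2.34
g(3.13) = -1.67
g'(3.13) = -1.38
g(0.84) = 0.95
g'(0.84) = -0.33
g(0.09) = 0.77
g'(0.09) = 0.87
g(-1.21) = -1.70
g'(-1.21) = 2.69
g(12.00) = -7.53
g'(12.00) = -0.24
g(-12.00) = -11.26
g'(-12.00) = 0.00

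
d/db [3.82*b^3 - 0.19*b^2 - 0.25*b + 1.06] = 11.46*b^2 - 0.38*b - 0.25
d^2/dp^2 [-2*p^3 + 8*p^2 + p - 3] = 16 - 12*p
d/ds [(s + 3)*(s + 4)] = 2*s + 7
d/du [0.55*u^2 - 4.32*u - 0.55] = 1.1*u - 4.32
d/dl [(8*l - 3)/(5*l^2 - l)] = (-40*l^2 + 30*l - 3)/(l^2*(25*l^2 - 10*l + 1))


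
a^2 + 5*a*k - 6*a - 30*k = (a - 6)*(a + 5*k)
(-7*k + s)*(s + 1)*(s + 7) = -7*k*s^2 - 56*k*s - 49*k + s^3 + 8*s^2 + 7*s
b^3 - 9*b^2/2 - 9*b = b*(b - 6)*(b + 3/2)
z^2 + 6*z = z*(z + 6)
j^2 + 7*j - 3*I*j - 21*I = (j + 7)*(j - 3*I)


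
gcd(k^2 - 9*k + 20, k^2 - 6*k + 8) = k - 4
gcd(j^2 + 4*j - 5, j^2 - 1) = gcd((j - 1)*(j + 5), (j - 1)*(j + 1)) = j - 1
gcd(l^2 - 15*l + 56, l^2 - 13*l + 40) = l - 8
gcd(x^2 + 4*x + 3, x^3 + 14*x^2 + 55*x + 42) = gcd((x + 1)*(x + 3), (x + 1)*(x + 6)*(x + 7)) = x + 1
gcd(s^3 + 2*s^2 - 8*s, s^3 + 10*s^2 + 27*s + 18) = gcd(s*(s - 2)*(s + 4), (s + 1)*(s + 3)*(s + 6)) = 1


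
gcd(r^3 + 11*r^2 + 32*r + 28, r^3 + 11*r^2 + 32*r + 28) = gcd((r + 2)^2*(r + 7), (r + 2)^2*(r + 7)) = r^3 + 11*r^2 + 32*r + 28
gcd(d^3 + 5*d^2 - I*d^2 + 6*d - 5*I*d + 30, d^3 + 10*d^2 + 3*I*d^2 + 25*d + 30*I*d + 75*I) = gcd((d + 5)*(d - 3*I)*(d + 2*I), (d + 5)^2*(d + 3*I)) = d + 5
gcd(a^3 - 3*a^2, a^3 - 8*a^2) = a^2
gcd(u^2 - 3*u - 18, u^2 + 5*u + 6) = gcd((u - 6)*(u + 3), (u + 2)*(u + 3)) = u + 3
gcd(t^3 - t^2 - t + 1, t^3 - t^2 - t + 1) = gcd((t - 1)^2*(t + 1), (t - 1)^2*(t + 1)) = t^3 - t^2 - t + 1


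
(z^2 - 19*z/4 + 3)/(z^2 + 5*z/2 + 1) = (4*z^2 - 19*z + 12)/(2*(2*z^2 + 5*z + 2))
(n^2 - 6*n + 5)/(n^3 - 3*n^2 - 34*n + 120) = (n - 1)/(n^2 + 2*n - 24)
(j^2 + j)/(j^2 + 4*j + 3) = j/(j + 3)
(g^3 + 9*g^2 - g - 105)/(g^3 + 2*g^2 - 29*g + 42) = (g + 5)/(g - 2)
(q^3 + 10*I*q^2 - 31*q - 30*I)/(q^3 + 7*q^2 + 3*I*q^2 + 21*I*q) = (q^2 + 7*I*q - 10)/(q*(q + 7))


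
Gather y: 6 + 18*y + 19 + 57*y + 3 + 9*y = 84*y + 28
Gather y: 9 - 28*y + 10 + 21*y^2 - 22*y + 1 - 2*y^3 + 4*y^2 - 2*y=-2*y^3 + 25*y^2 - 52*y + 20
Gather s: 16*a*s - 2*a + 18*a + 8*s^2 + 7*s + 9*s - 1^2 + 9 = 16*a + 8*s^2 + s*(16*a + 16) + 8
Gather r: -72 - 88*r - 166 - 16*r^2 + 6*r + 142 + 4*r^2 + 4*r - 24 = -12*r^2 - 78*r - 120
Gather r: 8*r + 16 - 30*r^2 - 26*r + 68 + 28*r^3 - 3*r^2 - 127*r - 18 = 28*r^3 - 33*r^2 - 145*r + 66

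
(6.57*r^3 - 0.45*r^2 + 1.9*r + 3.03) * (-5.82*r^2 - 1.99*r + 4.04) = -38.2374*r^5 - 10.4553*r^4 + 16.3803*r^3 - 23.2336*r^2 + 1.6463*r + 12.2412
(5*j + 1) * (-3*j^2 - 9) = -15*j^3 - 3*j^2 - 45*j - 9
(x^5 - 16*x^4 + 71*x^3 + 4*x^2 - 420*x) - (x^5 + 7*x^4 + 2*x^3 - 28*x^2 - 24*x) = -23*x^4 + 69*x^3 + 32*x^2 - 396*x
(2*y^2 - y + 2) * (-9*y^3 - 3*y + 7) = -18*y^5 + 9*y^4 - 24*y^3 + 17*y^2 - 13*y + 14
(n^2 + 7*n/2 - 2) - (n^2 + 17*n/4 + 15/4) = -3*n/4 - 23/4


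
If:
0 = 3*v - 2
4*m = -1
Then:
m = -1/4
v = 2/3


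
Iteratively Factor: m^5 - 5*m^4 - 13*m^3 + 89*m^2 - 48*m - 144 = (m + 4)*(m^4 - 9*m^3 + 23*m^2 - 3*m - 36) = (m - 4)*(m + 4)*(m^3 - 5*m^2 + 3*m + 9) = (m - 4)*(m - 3)*(m + 4)*(m^2 - 2*m - 3) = (m - 4)*(m - 3)^2*(m + 4)*(m + 1)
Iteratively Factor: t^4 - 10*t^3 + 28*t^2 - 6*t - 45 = (t - 3)*(t^3 - 7*t^2 + 7*t + 15) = (t - 3)^2*(t^2 - 4*t - 5) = (t - 5)*(t - 3)^2*(t + 1)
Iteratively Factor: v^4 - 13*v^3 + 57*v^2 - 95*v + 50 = (v - 2)*(v^3 - 11*v^2 + 35*v - 25) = (v - 5)*(v - 2)*(v^2 - 6*v + 5) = (v - 5)^2*(v - 2)*(v - 1)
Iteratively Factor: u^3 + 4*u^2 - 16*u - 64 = (u - 4)*(u^2 + 8*u + 16) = (u - 4)*(u + 4)*(u + 4)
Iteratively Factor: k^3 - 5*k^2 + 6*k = (k - 3)*(k^2 - 2*k) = k*(k - 3)*(k - 2)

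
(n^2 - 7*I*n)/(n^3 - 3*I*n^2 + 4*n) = (n - 7*I)/(n^2 - 3*I*n + 4)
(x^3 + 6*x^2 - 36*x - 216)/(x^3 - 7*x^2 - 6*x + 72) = (x^2 + 12*x + 36)/(x^2 - x - 12)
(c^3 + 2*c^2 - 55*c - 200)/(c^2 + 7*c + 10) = (c^2 - 3*c - 40)/(c + 2)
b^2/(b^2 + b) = b/(b + 1)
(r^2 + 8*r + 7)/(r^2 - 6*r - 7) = (r + 7)/(r - 7)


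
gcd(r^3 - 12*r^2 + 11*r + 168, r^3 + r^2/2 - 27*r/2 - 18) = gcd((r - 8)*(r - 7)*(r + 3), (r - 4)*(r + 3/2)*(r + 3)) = r + 3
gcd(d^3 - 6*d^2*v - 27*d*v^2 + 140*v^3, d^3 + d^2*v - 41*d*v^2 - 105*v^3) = -d^2 + 2*d*v + 35*v^2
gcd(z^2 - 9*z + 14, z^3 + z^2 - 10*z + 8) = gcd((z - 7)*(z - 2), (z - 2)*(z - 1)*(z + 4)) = z - 2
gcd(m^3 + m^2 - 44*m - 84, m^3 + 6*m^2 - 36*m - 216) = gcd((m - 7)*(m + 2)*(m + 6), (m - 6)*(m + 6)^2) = m + 6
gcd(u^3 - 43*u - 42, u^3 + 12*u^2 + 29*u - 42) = u + 6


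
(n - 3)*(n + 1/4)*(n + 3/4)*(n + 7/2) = n^4 + 3*n^3/2 - 157*n^2/16 - 333*n/32 - 63/32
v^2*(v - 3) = v^3 - 3*v^2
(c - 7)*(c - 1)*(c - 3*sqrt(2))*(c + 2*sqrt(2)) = c^4 - 8*c^3 - sqrt(2)*c^3 - 5*c^2 + 8*sqrt(2)*c^2 - 7*sqrt(2)*c + 96*c - 84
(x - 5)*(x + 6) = x^2 + x - 30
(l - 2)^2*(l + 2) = l^3 - 2*l^2 - 4*l + 8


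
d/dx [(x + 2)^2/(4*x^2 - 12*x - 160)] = (-7*x^2 - 88*x - 148)/(4*(x^4 - 6*x^3 - 71*x^2 + 240*x + 1600))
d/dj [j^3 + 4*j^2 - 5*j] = 3*j^2 + 8*j - 5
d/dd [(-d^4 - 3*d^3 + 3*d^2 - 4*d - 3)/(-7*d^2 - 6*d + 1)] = (14*d^5 + 39*d^4 + 32*d^3 - 55*d^2 - 36*d - 22)/(49*d^4 + 84*d^3 + 22*d^2 - 12*d + 1)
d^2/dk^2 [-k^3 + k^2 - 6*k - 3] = 2 - 6*k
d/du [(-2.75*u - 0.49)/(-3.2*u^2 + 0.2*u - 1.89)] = (-8.8*u^2 - 3.136*u + 5.2955)/(10.24*u^4 - 1.28*u^3 + 12.136*u^2 - 0.756*u + 3.5721)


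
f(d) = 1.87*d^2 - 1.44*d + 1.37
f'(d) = 3.74*d - 1.44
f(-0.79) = 3.67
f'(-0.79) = -4.39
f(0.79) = 1.40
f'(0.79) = 1.51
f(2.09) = 6.53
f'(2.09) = 6.38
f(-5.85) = 73.79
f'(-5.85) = -23.32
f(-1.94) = 11.20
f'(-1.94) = -8.70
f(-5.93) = 75.67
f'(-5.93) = -23.62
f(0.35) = 1.10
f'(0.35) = -0.13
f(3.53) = 19.59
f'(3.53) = 11.76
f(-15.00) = 443.72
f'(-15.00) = -57.54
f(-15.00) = 443.72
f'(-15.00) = -57.54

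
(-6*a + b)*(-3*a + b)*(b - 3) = 18*a^2*b - 54*a^2 - 9*a*b^2 + 27*a*b + b^3 - 3*b^2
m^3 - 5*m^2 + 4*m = m*(m - 4)*(m - 1)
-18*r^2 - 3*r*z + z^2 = (-6*r + z)*(3*r + z)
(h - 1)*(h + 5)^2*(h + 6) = h^4 + 15*h^3 + 69*h^2 + 65*h - 150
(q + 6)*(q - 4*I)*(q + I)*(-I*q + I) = -I*q^4 - 3*q^3 - 5*I*q^3 - 15*q^2 + 2*I*q^2 + 18*q - 20*I*q + 24*I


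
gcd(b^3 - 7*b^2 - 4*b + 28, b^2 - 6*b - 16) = b + 2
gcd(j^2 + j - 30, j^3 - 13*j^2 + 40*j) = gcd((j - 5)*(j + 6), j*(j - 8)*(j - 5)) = j - 5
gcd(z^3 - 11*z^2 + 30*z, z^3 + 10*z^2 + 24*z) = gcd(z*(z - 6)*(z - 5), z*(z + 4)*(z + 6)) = z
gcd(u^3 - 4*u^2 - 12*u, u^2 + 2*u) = u^2 + 2*u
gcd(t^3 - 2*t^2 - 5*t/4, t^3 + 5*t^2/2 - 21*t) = t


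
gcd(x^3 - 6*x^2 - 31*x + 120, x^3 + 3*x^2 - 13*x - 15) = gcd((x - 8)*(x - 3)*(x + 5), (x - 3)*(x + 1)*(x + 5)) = x^2 + 2*x - 15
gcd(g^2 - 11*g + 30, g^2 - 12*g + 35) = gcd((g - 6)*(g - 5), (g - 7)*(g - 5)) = g - 5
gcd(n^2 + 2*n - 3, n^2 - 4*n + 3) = n - 1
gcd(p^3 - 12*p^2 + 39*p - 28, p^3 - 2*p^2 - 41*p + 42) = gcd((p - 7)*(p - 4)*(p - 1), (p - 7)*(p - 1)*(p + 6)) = p^2 - 8*p + 7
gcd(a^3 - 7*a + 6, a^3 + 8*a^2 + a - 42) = a^2 + a - 6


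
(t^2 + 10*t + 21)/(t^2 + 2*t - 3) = (t + 7)/(t - 1)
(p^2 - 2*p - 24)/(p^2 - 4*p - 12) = (p + 4)/(p + 2)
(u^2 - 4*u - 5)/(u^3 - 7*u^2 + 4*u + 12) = (u - 5)/(u^2 - 8*u + 12)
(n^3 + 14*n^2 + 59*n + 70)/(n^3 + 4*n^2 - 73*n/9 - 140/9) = 9*(n^2 + 9*n + 14)/(9*n^2 - 9*n - 28)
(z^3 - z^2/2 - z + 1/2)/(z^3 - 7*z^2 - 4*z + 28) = (z^3 - z^2/2 - z + 1/2)/(z^3 - 7*z^2 - 4*z + 28)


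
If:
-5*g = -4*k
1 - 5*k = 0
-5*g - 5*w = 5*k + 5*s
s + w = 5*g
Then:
No Solution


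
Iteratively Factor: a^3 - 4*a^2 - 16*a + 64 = (a + 4)*(a^2 - 8*a + 16) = (a - 4)*(a + 4)*(a - 4)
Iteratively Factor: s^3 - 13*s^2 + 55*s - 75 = (s - 3)*(s^2 - 10*s + 25) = (s - 5)*(s - 3)*(s - 5)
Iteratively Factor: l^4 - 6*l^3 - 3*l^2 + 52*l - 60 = (l - 5)*(l^3 - l^2 - 8*l + 12) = (l - 5)*(l + 3)*(l^2 - 4*l + 4) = (l - 5)*(l - 2)*(l + 3)*(l - 2)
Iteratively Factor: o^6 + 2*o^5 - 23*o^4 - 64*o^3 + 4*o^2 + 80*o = (o - 1)*(o^5 + 3*o^4 - 20*o^3 - 84*o^2 - 80*o) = o*(o - 1)*(o^4 + 3*o^3 - 20*o^2 - 84*o - 80) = o*(o - 1)*(o + 2)*(o^3 + o^2 - 22*o - 40) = o*(o - 1)*(o + 2)^2*(o^2 - o - 20) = o*(o - 5)*(o - 1)*(o + 2)^2*(o + 4)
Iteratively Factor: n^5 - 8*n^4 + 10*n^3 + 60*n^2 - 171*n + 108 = (n - 3)*(n^4 - 5*n^3 - 5*n^2 + 45*n - 36) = (n - 3)*(n + 3)*(n^3 - 8*n^2 + 19*n - 12) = (n - 4)*(n - 3)*(n + 3)*(n^2 - 4*n + 3) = (n - 4)*(n - 3)*(n - 1)*(n + 3)*(n - 3)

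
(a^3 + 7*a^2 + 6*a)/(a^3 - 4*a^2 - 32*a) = (a^2 + 7*a + 6)/(a^2 - 4*a - 32)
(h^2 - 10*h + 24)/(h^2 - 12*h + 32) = (h - 6)/(h - 8)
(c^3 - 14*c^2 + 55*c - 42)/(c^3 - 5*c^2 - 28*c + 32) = (c^2 - 13*c + 42)/(c^2 - 4*c - 32)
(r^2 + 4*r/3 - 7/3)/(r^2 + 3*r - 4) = (r + 7/3)/(r + 4)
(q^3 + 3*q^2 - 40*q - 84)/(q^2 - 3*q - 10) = (q^2 + q - 42)/(q - 5)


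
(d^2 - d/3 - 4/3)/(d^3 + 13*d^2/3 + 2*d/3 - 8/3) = (3*d - 4)/(3*d^2 + 10*d - 8)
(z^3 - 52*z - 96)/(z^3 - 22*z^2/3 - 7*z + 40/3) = 3*(z^2 + 8*z + 12)/(3*z^2 + 2*z - 5)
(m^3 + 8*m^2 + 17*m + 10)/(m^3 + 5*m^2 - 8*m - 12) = (m^2 + 7*m + 10)/(m^2 + 4*m - 12)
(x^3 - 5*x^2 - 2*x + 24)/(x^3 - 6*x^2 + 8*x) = (x^2 - x - 6)/(x*(x - 2))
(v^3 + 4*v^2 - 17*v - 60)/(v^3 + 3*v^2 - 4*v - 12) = (v^2 + v - 20)/(v^2 - 4)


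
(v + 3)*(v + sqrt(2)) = v^2 + sqrt(2)*v + 3*v + 3*sqrt(2)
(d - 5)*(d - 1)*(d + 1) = d^3 - 5*d^2 - d + 5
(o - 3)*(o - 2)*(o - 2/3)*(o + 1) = o^4 - 14*o^3/3 + 11*o^2/3 + 16*o/3 - 4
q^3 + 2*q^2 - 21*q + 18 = (q - 3)*(q - 1)*(q + 6)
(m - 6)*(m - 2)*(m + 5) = m^3 - 3*m^2 - 28*m + 60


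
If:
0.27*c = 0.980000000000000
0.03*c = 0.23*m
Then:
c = 3.63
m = 0.47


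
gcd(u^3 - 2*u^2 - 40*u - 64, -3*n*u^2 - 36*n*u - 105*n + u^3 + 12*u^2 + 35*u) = 1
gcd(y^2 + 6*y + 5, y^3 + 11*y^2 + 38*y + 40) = y + 5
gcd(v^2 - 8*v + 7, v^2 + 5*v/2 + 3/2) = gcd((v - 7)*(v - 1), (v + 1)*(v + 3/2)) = 1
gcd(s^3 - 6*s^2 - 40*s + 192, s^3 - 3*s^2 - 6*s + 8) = s - 4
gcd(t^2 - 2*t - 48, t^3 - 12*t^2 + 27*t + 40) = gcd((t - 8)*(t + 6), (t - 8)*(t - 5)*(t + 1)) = t - 8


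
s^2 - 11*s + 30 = (s - 6)*(s - 5)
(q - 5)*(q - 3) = q^2 - 8*q + 15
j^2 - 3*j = j*(j - 3)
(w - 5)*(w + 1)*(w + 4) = w^3 - 21*w - 20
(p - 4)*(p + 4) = p^2 - 16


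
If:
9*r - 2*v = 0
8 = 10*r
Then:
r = 4/5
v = 18/5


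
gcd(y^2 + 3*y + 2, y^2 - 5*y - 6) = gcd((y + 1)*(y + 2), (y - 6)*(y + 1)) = y + 1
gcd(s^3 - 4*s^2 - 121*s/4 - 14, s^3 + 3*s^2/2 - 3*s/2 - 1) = s + 1/2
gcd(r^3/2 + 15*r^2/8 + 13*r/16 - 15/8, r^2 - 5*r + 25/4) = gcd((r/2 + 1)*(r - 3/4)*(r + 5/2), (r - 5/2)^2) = 1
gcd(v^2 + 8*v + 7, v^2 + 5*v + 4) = v + 1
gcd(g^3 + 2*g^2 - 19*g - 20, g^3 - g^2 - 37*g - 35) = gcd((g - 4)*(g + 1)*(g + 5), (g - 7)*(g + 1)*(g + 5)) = g^2 + 6*g + 5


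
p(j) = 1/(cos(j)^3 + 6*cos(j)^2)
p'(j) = (3*sin(j)*cos(j)^2 + 12*sin(j)*cos(j))/(cos(j)^3 + 6*cos(j)^2)^2 = 3*(cos(j) + 4)*sin(j)/((cos(j) + 6)^2*cos(j)^3)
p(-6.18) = 0.14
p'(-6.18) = 0.03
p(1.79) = 3.66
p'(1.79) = -32.21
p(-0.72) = 0.26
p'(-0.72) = -0.49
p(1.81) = 3.09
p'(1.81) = -24.83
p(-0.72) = 0.26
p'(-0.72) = -0.49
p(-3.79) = 0.30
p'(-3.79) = -0.42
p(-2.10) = 0.71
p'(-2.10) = 2.33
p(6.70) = 0.17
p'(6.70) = 0.16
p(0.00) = 0.14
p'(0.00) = 0.00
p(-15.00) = 0.33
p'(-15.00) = 0.53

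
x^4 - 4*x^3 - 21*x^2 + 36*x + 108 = (x - 6)*(x - 3)*(x + 2)*(x + 3)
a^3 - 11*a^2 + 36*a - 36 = (a - 6)*(a - 3)*(a - 2)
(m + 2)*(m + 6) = m^2 + 8*m + 12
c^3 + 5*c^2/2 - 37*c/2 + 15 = (c - 5/2)*(c - 1)*(c + 6)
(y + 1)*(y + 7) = y^2 + 8*y + 7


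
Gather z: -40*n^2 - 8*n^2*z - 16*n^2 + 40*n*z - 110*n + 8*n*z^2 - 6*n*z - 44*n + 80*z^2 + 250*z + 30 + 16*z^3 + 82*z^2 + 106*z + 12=-56*n^2 - 154*n + 16*z^3 + z^2*(8*n + 162) + z*(-8*n^2 + 34*n + 356) + 42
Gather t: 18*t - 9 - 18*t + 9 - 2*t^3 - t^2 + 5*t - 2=-2*t^3 - t^2 + 5*t - 2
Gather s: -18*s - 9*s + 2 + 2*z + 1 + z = -27*s + 3*z + 3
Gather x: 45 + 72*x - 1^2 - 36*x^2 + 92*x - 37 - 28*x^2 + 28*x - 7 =-64*x^2 + 192*x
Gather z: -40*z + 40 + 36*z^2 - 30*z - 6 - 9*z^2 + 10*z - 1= 27*z^2 - 60*z + 33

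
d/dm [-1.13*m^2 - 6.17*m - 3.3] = -2.26*m - 6.17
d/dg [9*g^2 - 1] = 18*g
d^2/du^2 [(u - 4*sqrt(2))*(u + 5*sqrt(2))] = 2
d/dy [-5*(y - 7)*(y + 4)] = 15 - 10*y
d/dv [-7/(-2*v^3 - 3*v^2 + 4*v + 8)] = 14*(-3*v^2 - 3*v + 2)/(2*v^3 + 3*v^2 - 4*v - 8)^2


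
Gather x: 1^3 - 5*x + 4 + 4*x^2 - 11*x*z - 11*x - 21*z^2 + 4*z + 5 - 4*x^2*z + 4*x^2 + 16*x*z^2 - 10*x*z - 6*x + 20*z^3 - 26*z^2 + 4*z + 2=x^2*(8 - 4*z) + x*(16*z^2 - 21*z - 22) + 20*z^3 - 47*z^2 + 8*z + 12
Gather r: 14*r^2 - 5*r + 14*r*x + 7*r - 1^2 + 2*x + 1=14*r^2 + r*(14*x + 2) + 2*x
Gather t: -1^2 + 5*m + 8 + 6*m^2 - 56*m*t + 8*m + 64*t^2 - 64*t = 6*m^2 + 13*m + 64*t^2 + t*(-56*m - 64) + 7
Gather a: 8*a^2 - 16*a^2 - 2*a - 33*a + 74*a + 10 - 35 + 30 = -8*a^2 + 39*a + 5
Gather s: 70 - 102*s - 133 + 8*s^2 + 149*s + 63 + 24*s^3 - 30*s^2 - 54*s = 24*s^3 - 22*s^2 - 7*s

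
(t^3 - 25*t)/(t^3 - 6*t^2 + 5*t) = (t + 5)/(t - 1)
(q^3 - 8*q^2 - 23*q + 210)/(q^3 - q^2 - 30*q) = (q - 7)/q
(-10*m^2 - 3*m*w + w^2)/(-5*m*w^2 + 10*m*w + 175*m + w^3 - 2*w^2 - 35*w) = (2*m + w)/(w^2 - 2*w - 35)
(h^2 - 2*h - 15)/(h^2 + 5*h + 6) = (h - 5)/(h + 2)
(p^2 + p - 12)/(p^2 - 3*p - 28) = (p - 3)/(p - 7)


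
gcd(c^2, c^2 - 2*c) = c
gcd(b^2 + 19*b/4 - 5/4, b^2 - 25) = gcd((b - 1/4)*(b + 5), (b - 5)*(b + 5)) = b + 5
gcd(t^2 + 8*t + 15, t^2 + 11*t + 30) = t + 5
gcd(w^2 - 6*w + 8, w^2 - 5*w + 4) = w - 4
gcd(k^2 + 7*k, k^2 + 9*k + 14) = k + 7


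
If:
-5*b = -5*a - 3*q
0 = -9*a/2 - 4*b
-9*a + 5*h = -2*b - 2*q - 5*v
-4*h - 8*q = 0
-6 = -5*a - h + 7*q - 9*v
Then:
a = 48/49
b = -54/49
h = 340/49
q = -170/49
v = -164/49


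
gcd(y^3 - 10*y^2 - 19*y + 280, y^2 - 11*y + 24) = y - 8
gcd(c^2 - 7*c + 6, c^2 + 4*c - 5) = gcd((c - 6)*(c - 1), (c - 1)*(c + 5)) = c - 1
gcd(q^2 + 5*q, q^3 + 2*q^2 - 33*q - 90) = q + 5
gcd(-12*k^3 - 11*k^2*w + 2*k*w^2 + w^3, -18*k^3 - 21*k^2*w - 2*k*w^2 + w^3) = k + w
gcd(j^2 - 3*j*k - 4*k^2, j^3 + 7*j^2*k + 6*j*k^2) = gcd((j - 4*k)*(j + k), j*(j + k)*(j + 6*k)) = j + k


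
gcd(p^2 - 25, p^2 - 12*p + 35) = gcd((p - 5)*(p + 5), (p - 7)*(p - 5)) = p - 5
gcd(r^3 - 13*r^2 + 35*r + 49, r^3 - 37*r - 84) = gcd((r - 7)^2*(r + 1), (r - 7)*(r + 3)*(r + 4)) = r - 7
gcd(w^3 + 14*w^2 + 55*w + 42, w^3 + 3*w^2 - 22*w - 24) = w^2 + 7*w + 6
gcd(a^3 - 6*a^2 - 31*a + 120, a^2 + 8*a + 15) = a + 5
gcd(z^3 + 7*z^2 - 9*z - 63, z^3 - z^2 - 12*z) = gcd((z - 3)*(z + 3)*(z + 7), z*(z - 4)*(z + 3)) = z + 3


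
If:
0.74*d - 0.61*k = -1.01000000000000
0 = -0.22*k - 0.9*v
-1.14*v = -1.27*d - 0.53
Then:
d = -0.62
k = 0.91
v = -0.22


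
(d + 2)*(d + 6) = d^2 + 8*d + 12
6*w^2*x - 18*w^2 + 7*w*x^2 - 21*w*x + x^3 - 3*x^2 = (w + x)*(6*w + x)*(x - 3)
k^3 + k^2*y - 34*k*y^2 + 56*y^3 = (k - 4*y)*(k - 2*y)*(k + 7*y)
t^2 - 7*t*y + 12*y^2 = (t - 4*y)*(t - 3*y)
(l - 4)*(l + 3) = l^2 - l - 12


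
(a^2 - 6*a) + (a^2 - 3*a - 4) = 2*a^2 - 9*a - 4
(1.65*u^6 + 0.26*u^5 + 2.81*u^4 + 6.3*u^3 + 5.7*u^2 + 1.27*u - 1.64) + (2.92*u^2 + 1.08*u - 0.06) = 1.65*u^6 + 0.26*u^5 + 2.81*u^4 + 6.3*u^3 + 8.62*u^2 + 2.35*u - 1.7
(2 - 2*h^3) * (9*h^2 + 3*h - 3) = -18*h^5 - 6*h^4 + 6*h^3 + 18*h^2 + 6*h - 6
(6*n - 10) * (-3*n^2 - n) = -18*n^3 + 24*n^2 + 10*n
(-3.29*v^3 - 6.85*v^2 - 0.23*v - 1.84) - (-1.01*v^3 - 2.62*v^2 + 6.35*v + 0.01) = -2.28*v^3 - 4.23*v^2 - 6.58*v - 1.85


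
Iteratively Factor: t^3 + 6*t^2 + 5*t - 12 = (t + 3)*(t^2 + 3*t - 4) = (t - 1)*(t + 3)*(t + 4)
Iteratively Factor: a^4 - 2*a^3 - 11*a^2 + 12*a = (a + 3)*(a^3 - 5*a^2 + 4*a) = (a - 1)*(a + 3)*(a^2 - 4*a) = (a - 4)*(a - 1)*(a + 3)*(a)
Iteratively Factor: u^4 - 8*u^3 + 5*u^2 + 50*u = (u)*(u^3 - 8*u^2 + 5*u + 50) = u*(u - 5)*(u^2 - 3*u - 10) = u*(u - 5)^2*(u + 2)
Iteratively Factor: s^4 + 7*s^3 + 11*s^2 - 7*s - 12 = (s + 3)*(s^3 + 4*s^2 - s - 4) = (s + 3)*(s + 4)*(s^2 - 1) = (s - 1)*(s + 3)*(s + 4)*(s + 1)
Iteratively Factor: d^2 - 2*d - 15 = (d + 3)*(d - 5)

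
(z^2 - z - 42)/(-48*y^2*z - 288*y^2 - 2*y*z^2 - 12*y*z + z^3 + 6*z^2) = (7 - z)/(48*y^2 + 2*y*z - z^2)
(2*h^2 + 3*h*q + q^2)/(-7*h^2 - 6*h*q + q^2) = (2*h + q)/(-7*h + q)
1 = 1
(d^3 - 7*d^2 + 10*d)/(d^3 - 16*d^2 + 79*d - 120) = d*(d - 2)/(d^2 - 11*d + 24)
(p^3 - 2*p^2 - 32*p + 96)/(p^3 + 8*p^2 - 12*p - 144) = (p - 4)/(p + 6)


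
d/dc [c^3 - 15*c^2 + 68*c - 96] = 3*c^2 - 30*c + 68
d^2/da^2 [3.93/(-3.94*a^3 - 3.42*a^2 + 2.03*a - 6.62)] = ((92.9052*a + 26.8812)*(3.94*a^3 + 3.42*a^2 - 2.03*a + 6.62) - 3.93*(11.82*a^2 + 6.84*a - 2.03)*(23.64*a^2 + 13.68*a - 4.06))/(3.94*a^3 + 3.42*a^2 - 2.03*a + 6.62)^3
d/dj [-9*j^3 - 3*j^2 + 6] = 3*j*(-9*j - 2)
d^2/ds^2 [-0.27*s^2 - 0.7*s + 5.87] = -0.540000000000000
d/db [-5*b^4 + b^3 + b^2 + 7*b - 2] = -20*b^3 + 3*b^2 + 2*b + 7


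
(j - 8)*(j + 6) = j^2 - 2*j - 48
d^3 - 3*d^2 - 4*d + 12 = (d - 3)*(d - 2)*(d + 2)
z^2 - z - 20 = (z - 5)*(z + 4)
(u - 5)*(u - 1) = u^2 - 6*u + 5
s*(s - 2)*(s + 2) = s^3 - 4*s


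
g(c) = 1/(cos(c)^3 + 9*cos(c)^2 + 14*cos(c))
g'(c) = (3*sin(c)*cos(c)^2 + 18*sin(c)*cos(c) + 14*sin(c))/(cos(c)^3 + 9*cos(c)^2 + 14*cos(c))^2 = (3*sin(c) + 14*sin(c)/cos(c)^2 + 18*tan(c))/((cos(c) + 2)^2*(cos(c) + 7)^2)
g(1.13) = 0.13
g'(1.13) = 0.34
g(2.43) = -0.17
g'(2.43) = 0.04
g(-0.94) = 0.09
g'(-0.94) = -0.15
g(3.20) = -0.17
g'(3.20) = 0.00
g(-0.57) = 0.05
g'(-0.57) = -0.05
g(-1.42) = 0.43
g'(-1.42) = -3.11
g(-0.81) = 0.07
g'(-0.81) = -0.10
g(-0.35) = 0.05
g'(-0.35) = -0.02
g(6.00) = 0.04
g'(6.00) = -0.02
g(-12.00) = 0.05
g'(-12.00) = 0.05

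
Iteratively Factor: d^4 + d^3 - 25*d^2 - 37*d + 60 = (d + 3)*(d^3 - 2*d^2 - 19*d + 20) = (d + 3)*(d + 4)*(d^2 - 6*d + 5) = (d - 5)*(d + 3)*(d + 4)*(d - 1)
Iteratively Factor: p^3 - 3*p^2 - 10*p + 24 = (p - 4)*(p^2 + p - 6) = (p - 4)*(p - 2)*(p + 3)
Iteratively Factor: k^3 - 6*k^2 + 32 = (k - 4)*(k^2 - 2*k - 8) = (k - 4)*(k + 2)*(k - 4)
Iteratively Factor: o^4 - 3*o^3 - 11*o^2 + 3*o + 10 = (o - 5)*(o^3 + 2*o^2 - o - 2) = (o - 5)*(o - 1)*(o^2 + 3*o + 2) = (o - 5)*(o - 1)*(o + 2)*(o + 1)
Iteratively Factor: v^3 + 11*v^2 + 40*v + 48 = (v + 4)*(v^2 + 7*v + 12) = (v + 3)*(v + 4)*(v + 4)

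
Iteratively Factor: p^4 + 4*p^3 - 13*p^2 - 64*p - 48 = (p - 4)*(p^3 + 8*p^2 + 19*p + 12) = (p - 4)*(p + 1)*(p^2 + 7*p + 12) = (p - 4)*(p + 1)*(p + 3)*(p + 4)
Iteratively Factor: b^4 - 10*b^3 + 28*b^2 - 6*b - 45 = (b - 3)*(b^3 - 7*b^2 + 7*b + 15) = (b - 3)*(b + 1)*(b^2 - 8*b + 15) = (b - 3)^2*(b + 1)*(b - 5)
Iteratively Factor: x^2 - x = (x)*(x - 1)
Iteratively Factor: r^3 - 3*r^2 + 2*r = (r - 1)*(r^2 - 2*r) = (r - 2)*(r - 1)*(r)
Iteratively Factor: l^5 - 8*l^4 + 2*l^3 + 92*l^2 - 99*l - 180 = (l - 3)*(l^4 - 5*l^3 - 13*l^2 + 53*l + 60) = (l - 4)*(l - 3)*(l^3 - l^2 - 17*l - 15) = (l - 5)*(l - 4)*(l - 3)*(l^2 + 4*l + 3) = (l - 5)*(l - 4)*(l - 3)*(l + 1)*(l + 3)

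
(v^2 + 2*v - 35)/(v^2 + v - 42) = (v - 5)/(v - 6)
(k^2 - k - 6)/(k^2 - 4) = (k - 3)/(k - 2)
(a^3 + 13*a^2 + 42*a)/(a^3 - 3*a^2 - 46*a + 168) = a*(a + 6)/(a^2 - 10*a + 24)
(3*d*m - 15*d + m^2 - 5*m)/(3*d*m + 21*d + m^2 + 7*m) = (m - 5)/(m + 7)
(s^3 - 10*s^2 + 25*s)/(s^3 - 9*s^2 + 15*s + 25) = s/(s + 1)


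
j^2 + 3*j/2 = j*(j + 3/2)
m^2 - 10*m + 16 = (m - 8)*(m - 2)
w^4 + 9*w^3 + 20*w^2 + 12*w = w*(w + 1)*(w + 2)*(w + 6)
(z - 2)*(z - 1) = z^2 - 3*z + 2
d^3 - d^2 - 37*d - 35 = (d - 7)*(d + 1)*(d + 5)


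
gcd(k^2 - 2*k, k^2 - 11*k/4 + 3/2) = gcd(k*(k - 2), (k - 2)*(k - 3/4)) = k - 2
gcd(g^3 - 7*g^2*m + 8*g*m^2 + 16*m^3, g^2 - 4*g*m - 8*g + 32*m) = g - 4*m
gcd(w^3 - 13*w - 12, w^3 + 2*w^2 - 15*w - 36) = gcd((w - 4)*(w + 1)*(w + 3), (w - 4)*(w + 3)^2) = w^2 - w - 12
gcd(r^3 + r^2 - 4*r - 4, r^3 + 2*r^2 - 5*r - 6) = r^2 - r - 2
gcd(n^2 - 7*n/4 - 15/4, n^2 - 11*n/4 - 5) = n + 5/4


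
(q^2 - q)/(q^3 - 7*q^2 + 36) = q*(q - 1)/(q^3 - 7*q^2 + 36)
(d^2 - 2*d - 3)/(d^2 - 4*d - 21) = (-d^2 + 2*d + 3)/(-d^2 + 4*d + 21)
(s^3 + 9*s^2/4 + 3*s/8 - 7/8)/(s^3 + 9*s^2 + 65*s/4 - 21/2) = (4*s^2 + 11*s + 7)/(2*(2*s^2 + 19*s + 42))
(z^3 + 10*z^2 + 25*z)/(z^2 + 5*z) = z + 5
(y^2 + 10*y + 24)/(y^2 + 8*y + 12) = (y + 4)/(y + 2)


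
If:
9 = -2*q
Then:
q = -9/2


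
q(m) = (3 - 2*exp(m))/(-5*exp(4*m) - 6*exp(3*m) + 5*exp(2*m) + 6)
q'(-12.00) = 0.00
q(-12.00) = 0.50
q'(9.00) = 0.00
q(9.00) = 0.00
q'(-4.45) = -0.00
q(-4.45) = 0.50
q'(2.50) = -0.00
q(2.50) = 0.00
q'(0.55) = 0.03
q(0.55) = 0.01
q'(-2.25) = -0.04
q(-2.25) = 0.46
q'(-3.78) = -0.01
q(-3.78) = 0.49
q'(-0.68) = -0.11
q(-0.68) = 0.32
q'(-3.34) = -0.01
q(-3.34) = 0.49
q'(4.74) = -0.00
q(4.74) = 0.00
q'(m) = (3 - 2*exp(m))*(20*exp(4*m) + 18*exp(3*m) - 10*exp(2*m))/(-5*exp(4*m) - 6*exp(3*m) + 5*exp(2*m) + 6)^2 - 2*exp(m)/(-5*exp(4*m) - 6*exp(3*m) + 5*exp(2*m) + 6)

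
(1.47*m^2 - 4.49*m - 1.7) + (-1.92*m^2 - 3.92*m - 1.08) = -0.45*m^2 - 8.41*m - 2.78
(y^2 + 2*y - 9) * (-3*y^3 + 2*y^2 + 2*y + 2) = -3*y^5 - 4*y^4 + 33*y^3 - 12*y^2 - 14*y - 18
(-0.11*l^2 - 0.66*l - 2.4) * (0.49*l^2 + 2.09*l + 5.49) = -0.0539*l^4 - 0.5533*l^3 - 3.1593*l^2 - 8.6394*l - 13.176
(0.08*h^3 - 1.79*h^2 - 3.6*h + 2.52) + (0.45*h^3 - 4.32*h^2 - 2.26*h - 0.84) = 0.53*h^3 - 6.11*h^2 - 5.86*h + 1.68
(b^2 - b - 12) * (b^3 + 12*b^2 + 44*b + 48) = b^5 + 11*b^4 + 20*b^3 - 140*b^2 - 576*b - 576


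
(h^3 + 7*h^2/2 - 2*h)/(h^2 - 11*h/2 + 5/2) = h*(h + 4)/(h - 5)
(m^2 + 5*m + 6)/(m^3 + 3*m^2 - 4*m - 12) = 1/(m - 2)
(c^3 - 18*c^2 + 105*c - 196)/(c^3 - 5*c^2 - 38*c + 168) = (c - 7)/(c + 6)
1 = 1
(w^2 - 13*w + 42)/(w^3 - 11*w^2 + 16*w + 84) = 1/(w + 2)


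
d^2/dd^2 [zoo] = 0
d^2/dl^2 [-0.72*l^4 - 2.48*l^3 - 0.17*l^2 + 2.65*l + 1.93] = -8.64*l^2 - 14.88*l - 0.34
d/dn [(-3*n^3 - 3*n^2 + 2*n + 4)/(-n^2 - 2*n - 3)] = (3*n^4 + 12*n^3 + 35*n^2 + 26*n + 2)/(n^4 + 4*n^3 + 10*n^2 + 12*n + 9)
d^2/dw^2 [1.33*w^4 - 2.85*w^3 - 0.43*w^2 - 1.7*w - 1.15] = 15.96*w^2 - 17.1*w - 0.86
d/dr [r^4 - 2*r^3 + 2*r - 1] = 4*r^3 - 6*r^2 + 2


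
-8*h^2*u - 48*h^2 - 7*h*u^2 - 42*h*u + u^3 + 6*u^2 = (-8*h + u)*(h + u)*(u + 6)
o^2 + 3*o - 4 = (o - 1)*(o + 4)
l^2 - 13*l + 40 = (l - 8)*(l - 5)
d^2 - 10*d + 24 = (d - 6)*(d - 4)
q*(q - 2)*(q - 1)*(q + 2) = q^4 - q^3 - 4*q^2 + 4*q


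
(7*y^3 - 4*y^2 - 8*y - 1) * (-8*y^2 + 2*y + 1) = -56*y^5 + 46*y^4 + 63*y^3 - 12*y^2 - 10*y - 1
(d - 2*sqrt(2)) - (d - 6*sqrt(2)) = 4*sqrt(2)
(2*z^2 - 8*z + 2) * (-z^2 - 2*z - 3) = -2*z^4 + 4*z^3 + 8*z^2 + 20*z - 6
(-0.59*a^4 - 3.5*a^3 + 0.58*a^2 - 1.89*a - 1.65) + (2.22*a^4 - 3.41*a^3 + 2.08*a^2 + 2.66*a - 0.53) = 1.63*a^4 - 6.91*a^3 + 2.66*a^2 + 0.77*a - 2.18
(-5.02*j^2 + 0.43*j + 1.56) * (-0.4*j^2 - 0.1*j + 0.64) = 2.008*j^4 + 0.33*j^3 - 3.8798*j^2 + 0.1192*j + 0.9984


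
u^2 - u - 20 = (u - 5)*(u + 4)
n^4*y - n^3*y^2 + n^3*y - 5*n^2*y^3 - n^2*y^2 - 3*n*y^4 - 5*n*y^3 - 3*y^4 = (n - 3*y)*(n + y)^2*(n*y + y)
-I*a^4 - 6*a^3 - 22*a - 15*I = (a - 5*I)*(a - 3*I)*(a + I)*(-I*a + 1)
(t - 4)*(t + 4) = t^2 - 16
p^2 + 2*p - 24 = (p - 4)*(p + 6)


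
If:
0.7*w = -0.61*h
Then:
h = -1.14754098360656*w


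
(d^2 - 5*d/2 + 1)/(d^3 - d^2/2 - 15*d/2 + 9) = (2*d - 1)/(2*d^2 + 3*d - 9)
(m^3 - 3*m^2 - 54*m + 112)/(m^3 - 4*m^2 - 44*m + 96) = (m + 7)/(m + 6)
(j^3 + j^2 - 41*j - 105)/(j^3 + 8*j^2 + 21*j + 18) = (j^2 - 2*j - 35)/(j^2 + 5*j + 6)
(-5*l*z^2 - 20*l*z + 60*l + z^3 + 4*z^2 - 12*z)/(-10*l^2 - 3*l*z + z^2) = (z^2 + 4*z - 12)/(2*l + z)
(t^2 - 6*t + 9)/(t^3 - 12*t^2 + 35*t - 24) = (t - 3)/(t^2 - 9*t + 8)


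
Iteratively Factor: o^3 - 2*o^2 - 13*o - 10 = (o + 1)*(o^2 - 3*o - 10) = (o - 5)*(o + 1)*(o + 2)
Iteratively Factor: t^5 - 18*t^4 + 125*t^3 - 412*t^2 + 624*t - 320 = (t - 4)*(t^4 - 14*t^3 + 69*t^2 - 136*t + 80) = (t - 4)*(t - 1)*(t^3 - 13*t^2 + 56*t - 80) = (t - 5)*(t - 4)*(t - 1)*(t^2 - 8*t + 16) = (t - 5)*(t - 4)^2*(t - 1)*(t - 4)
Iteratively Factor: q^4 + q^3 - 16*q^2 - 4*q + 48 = (q + 4)*(q^3 - 3*q^2 - 4*q + 12) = (q + 2)*(q + 4)*(q^2 - 5*q + 6) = (q - 3)*(q + 2)*(q + 4)*(q - 2)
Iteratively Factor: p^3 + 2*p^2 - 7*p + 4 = (p - 1)*(p^2 + 3*p - 4) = (p - 1)*(p + 4)*(p - 1)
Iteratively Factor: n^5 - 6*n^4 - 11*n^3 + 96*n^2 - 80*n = (n - 4)*(n^4 - 2*n^3 - 19*n^2 + 20*n) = (n - 4)*(n - 1)*(n^3 - n^2 - 20*n) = (n - 4)*(n - 1)*(n + 4)*(n^2 - 5*n) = n*(n - 4)*(n - 1)*(n + 4)*(n - 5)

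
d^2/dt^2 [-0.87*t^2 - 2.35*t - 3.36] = -1.74000000000000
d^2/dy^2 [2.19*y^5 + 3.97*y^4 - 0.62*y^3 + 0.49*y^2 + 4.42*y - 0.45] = 43.8*y^3 + 47.64*y^2 - 3.72*y + 0.98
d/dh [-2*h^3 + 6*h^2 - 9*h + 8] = -6*h^2 + 12*h - 9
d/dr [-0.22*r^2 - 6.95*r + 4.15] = -0.44*r - 6.95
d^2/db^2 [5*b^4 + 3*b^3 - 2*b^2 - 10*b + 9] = 60*b^2 + 18*b - 4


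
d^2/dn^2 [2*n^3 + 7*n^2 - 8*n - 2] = 12*n + 14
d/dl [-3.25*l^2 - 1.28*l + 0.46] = -6.5*l - 1.28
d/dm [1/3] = 0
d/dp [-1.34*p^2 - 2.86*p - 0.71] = -2.68*p - 2.86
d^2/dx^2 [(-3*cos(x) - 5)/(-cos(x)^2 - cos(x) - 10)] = 2*(-27*(1 - cos(2*x))^2*cos(x) - 17*(1 - cos(2*x))^2 - 1081*cos(x) + 442*cos(2*x) + 147*cos(3*x) + 6*cos(5*x) - 90)/(2*cos(x) + cos(2*x) + 21)^3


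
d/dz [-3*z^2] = -6*z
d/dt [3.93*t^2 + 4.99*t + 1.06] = 7.86*t + 4.99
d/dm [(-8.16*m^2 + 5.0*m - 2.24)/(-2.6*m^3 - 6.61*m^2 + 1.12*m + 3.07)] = (-21.216*m^4 + 26.0*m^3 + 6.4388*m^2 - 79.7152*m + 17.8588)/(6.76*m^6 + 34.372*m^5 + 37.8681*m^4 - 30.7704*m^3 - 39.331*m^2 + 6.8768*m + 9.4249)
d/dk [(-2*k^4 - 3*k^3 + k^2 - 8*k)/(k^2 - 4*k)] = (-4*k^3 + 21*k^2 + 24*k + 4)/(k^2 - 8*k + 16)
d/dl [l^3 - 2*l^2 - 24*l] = 3*l^2 - 4*l - 24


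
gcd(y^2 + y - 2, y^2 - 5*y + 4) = y - 1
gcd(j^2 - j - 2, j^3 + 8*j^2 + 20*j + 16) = 1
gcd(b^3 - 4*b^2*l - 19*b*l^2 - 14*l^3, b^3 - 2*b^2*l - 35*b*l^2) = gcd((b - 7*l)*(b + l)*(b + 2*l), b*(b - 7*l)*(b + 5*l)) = b - 7*l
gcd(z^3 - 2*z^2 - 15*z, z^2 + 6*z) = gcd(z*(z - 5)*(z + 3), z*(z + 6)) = z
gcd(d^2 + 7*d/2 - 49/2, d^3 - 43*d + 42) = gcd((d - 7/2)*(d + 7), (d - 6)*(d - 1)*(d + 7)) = d + 7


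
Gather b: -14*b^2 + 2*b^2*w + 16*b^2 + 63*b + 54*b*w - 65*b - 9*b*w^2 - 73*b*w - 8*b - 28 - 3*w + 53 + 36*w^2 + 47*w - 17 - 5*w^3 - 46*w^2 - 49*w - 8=b^2*(2*w + 2) + b*(-9*w^2 - 19*w - 10) - 5*w^3 - 10*w^2 - 5*w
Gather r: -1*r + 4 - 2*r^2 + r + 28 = 32 - 2*r^2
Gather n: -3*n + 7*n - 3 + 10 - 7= 4*n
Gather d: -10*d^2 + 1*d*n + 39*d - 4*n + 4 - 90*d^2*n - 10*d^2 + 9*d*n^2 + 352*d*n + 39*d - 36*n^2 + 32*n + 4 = d^2*(-90*n - 20) + d*(9*n^2 + 353*n + 78) - 36*n^2 + 28*n + 8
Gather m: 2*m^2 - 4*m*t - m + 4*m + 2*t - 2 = 2*m^2 + m*(3 - 4*t) + 2*t - 2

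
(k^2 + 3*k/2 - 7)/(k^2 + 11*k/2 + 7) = (k - 2)/(k + 2)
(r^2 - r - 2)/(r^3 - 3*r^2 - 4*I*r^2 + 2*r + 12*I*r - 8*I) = (r + 1)/(r^2 - r*(1 + 4*I) + 4*I)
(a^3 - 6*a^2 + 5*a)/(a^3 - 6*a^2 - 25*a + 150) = a*(a - 1)/(a^2 - a - 30)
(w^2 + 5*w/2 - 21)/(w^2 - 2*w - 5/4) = 2*(-2*w^2 - 5*w + 42)/(-4*w^2 + 8*w + 5)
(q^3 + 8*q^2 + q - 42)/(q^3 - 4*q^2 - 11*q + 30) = (q + 7)/(q - 5)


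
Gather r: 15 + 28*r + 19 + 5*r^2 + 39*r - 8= 5*r^2 + 67*r + 26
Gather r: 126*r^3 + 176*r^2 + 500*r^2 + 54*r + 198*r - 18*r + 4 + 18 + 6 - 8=126*r^3 + 676*r^2 + 234*r + 20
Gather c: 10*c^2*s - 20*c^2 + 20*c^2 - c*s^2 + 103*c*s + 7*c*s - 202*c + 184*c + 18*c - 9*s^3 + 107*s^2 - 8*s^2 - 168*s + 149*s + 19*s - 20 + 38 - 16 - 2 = 10*c^2*s + c*(-s^2 + 110*s) - 9*s^3 + 99*s^2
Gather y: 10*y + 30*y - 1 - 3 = 40*y - 4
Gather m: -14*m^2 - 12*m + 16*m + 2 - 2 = -14*m^2 + 4*m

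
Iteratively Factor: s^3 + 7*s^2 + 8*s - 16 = (s + 4)*(s^2 + 3*s - 4) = (s + 4)^2*(s - 1)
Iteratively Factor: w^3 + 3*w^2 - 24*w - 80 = (w + 4)*(w^2 - w - 20) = (w + 4)^2*(w - 5)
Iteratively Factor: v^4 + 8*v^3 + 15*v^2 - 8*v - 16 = (v + 1)*(v^3 + 7*v^2 + 8*v - 16) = (v + 1)*(v + 4)*(v^2 + 3*v - 4) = (v + 1)*(v + 4)^2*(v - 1)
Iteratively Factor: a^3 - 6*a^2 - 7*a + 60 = (a - 4)*(a^2 - 2*a - 15) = (a - 4)*(a + 3)*(a - 5)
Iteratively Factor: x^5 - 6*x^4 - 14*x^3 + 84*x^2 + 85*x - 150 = (x + 2)*(x^4 - 8*x^3 + 2*x^2 + 80*x - 75) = (x - 5)*(x + 2)*(x^3 - 3*x^2 - 13*x + 15) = (x - 5)*(x + 2)*(x + 3)*(x^2 - 6*x + 5) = (x - 5)^2*(x + 2)*(x + 3)*(x - 1)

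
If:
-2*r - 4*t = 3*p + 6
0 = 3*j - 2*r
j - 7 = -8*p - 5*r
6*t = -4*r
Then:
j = 138/67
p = -88/67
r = 207/67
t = -138/67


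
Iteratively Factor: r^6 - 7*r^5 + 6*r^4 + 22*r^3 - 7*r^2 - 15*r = (r - 1)*(r^5 - 6*r^4 + 22*r^2 + 15*r) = (r - 3)*(r - 1)*(r^4 - 3*r^3 - 9*r^2 - 5*r) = (r - 3)*(r - 1)*(r + 1)*(r^3 - 4*r^2 - 5*r) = r*(r - 3)*(r - 1)*(r + 1)*(r^2 - 4*r - 5) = r*(r - 5)*(r - 3)*(r - 1)*(r + 1)*(r + 1)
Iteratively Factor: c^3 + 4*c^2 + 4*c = (c + 2)*(c^2 + 2*c) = (c + 2)^2*(c)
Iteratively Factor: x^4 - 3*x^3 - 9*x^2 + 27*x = (x)*(x^3 - 3*x^2 - 9*x + 27) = x*(x + 3)*(x^2 - 6*x + 9) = x*(x - 3)*(x + 3)*(x - 3)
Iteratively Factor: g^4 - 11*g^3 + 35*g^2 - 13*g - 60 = (g - 4)*(g^3 - 7*g^2 + 7*g + 15) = (g - 4)*(g - 3)*(g^2 - 4*g - 5) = (g - 5)*(g - 4)*(g - 3)*(g + 1)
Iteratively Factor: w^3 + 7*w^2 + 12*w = (w)*(w^2 + 7*w + 12) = w*(w + 4)*(w + 3)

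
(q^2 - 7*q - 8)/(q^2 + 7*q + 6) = (q - 8)/(q + 6)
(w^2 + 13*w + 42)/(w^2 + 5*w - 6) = (w + 7)/(w - 1)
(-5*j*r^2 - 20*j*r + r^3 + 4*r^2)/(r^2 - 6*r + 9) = r*(-5*j*r - 20*j + r^2 + 4*r)/(r^2 - 6*r + 9)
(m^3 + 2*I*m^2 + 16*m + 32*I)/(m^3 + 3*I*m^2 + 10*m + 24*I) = (m - 4*I)/(m - 3*I)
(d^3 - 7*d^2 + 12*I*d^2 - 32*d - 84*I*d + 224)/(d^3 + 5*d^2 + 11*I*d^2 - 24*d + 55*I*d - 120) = (d^2 + d*(-7 + 4*I) - 28*I)/(d^2 + d*(5 + 3*I) + 15*I)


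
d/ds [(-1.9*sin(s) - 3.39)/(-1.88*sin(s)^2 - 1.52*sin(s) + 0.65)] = (-12.7464*sin(s) + 1.786*cos(2*s) - 8.1738)*cos(s)/(1.88*sin(s)^2 + 1.52*sin(s) - 0.65)^2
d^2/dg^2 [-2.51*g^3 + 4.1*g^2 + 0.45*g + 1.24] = 8.2 - 15.06*g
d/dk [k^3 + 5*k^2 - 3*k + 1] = 3*k^2 + 10*k - 3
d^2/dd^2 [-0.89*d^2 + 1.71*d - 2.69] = -1.78000000000000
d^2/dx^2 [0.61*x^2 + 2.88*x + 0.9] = 1.22000000000000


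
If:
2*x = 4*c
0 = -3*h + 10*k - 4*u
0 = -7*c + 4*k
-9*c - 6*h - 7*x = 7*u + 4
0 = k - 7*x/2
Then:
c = 0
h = -16/3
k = 0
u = 4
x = 0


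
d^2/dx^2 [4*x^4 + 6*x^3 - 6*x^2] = 48*x^2 + 36*x - 12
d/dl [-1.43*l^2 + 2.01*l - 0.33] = 2.01 - 2.86*l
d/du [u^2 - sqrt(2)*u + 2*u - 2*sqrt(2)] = 2*u - sqrt(2) + 2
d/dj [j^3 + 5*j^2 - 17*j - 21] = 3*j^2 + 10*j - 17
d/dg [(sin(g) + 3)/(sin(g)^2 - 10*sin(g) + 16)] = (-6*sin(g) + cos(g)^2 + 45)*cos(g)/(sin(g)^2 - 10*sin(g) + 16)^2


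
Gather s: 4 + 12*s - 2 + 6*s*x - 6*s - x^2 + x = s*(6*x + 6) - x^2 + x + 2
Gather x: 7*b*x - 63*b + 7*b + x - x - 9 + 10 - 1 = 7*b*x - 56*b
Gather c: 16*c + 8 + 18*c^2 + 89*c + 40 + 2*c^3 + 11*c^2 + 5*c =2*c^3 + 29*c^2 + 110*c + 48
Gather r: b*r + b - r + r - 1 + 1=b*r + b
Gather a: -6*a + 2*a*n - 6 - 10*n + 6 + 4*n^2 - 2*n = a*(2*n - 6) + 4*n^2 - 12*n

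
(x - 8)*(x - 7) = x^2 - 15*x + 56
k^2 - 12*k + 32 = (k - 8)*(k - 4)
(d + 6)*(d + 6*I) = d^2 + 6*d + 6*I*d + 36*I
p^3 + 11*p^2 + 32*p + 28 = (p + 2)^2*(p + 7)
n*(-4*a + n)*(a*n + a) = -4*a^2*n^2 - 4*a^2*n + a*n^3 + a*n^2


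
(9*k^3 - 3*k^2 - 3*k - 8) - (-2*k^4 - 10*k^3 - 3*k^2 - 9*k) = 2*k^4 + 19*k^3 + 6*k - 8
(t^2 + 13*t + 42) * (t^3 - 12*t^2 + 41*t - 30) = t^5 + t^4 - 73*t^3 - t^2 + 1332*t - 1260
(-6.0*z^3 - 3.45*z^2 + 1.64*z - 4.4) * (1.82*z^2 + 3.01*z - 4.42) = -10.92*z^5 - 24.339*z^4 + 19.1203*z^3 + 12.1774*z^2 - 20.4928*z + 19.448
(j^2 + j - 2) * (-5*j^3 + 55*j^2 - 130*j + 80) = -5*j^5 + 50*j^4 - 65*j^3 - 160*j^2 + 340*j - 160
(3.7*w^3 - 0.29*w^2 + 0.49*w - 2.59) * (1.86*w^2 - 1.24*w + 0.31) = 6.882*w^5 - 5.1274*w^4 + 2.418*w^3 - 5.5149*w^2 + 3.3635*w - 0.8029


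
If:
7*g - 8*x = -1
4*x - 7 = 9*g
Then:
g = -13/11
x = -10/11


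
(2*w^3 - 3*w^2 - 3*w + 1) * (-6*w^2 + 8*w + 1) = -12*w^5 + 34*w^4 - 4*w^3 - 33*w^2 + 5*w + 1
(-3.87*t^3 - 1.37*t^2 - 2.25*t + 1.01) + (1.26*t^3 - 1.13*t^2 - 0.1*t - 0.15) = -2.61*t^3 - 2.5*t^2 - 2.35*t + 0.86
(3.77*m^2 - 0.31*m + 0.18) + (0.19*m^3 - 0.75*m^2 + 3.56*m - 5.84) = 0.19*m^3 + 3.02*m^2 + 3.25*m - 5.66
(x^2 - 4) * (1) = x^2 - 4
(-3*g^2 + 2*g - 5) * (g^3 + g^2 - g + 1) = -3*g^5 - g^4 - 10*g^2 + 7*g - 5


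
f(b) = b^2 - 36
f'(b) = 2*b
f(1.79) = -32.80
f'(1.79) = 3.58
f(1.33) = -34.23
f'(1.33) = 2.66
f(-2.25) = -30.94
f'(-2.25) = -4.50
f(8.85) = 42.32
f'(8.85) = 17.70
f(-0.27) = -35.93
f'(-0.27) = -0.54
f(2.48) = -29.85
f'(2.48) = 4.96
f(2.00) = -32.00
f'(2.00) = 4.00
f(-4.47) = -16.02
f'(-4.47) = -8.94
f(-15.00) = 189.00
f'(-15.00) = -30.00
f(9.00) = 45.00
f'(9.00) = 18.00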